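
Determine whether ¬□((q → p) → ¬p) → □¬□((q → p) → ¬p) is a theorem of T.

Tableau for the negation ¬(¬□((q → p) → ¬p) → □¬□((q → p) → ¬p)):
1. ¬(¬□((q → p) → ¬p) → □¬□((q → p) → ¬p)), w0
2. ¬□((q → p) → ¬p), w0   [¬→-rule on 1]
3. ¬□¬□((q → p) → ¬p), w0   [¬→-rule on 1]
4. ¬((q → p) → ¬p), w1   [¬□-rule on 2: fresh world w1, w0Rw1]
5. q → p, w1   [¬→-rule on 4]
6. p, w1   [¬→-rule on 4]
7. □((q → p) → ¬p), w2   [¬□-rule on 3: fresh world w2, w0Rw2]
8. (q → p) → ¬p, w2   [□-rule on 7 via w2Rw2]
9. ¬p, w2   [→-rule on 8 (branches; this branch)]
Accessibility: w0Rw0, w0Rw1, w0Rw2, w1Rw1, w2Rw2
The negation has an open branch (countermodel exists).

Invalid (countermodel exists)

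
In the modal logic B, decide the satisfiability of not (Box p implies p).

No, unsatisfiable

1. not (Box p implies p), 0
2. Box p, 0   [neg-implies-rule on 1]
3. not p, 0   [neg-implies-rule on 1]
4. p, 0   [Box-rule on 2 via 0R0]
Accessibility: 0R0
Branch closes: p and not p both at 0.
(One branch shown.) All branches close.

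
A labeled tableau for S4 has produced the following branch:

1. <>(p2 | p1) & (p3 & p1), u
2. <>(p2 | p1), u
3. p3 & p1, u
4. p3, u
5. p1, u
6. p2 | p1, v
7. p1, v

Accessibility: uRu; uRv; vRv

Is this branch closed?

No, open

No world carries both an atom and its negation.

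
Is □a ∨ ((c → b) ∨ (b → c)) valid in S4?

Yes, valid

Tableau for the negation ¬(□a ∨ ((c → b) ∨ (b → c))):
1. ¬(□a ∨ ((c → b) ∨ (b → c))), w0
2. ¬□a, w0   [¬∨-rule on 1]
3. ¬((c → b) ∨ (b → c)), w0   [¬∨-rule on 1]
4. ¬(c → b), w0   [¬∨-rule on 3]
5. ¬(b → c), w0   [¬∨-rule on 3]
6. c, w0   [¬→-rule on 4]
7. ¬b, w0   [¬→-rule on 4]
8. b, w0   [¬→-rule on 5]
9. ¬c, w0   [¬→-rule on 5]
Accessibility: w0Rw0
Branch closes: b and ¬b both at w0.
Every branch of the negation's tableau closes; the branch above is one of them.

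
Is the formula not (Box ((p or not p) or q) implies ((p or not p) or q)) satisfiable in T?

No, unsatisfiable

1. not (Box ((p or not p) or q) implies ((p or not p) or q)), u
2. Box ((p or not p) or q), u
3. not ((p or not p) or q), u
4. not (p or not p), u
5. not q, u
6. not p, u
7. p, u
Accessibility: uRu
Branch closes: p and not p both at u.
All branches of the tableau close; one closing branch shown above.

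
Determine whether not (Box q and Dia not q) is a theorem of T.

Tableau for the negation Box q and Dia not q:
1. Box q and Dia not q, w0
2. Box q, w0   [and-rule on 1]
3. Dia not q, w0   [and-rule on 1]
4. q, w0   [Box-rule on 2 via w0Rw0]
5. not q, w1   [Dia-rule on 3: fresh world w1, w0Rw1]
6. q, w1   [Box-rule on 2 via w0Rw1]
Accessibility: w0Rw0, w0Rw1, w1Rw1
Branch closes: q and not q both at w1.
All branches of the negation close; one closing branch shown above.

Valid in T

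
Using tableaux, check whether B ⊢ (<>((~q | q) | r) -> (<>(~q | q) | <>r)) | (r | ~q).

Valid

Tableau for the negation ~((<>((~q | q) | r) -> (<>(~q | q) | <>r)) | (r | ~q)):
1. ~((<>((~q | q) | r) -> (<>(~q | q) | <>r)) | (r | ~q)), u
2. ~(<>((~q | q) | r) -> (<>(~q | q) | <>r)), u
3. ~(r | ~q), u
4. <>((~q | q) | r), u
5. ~(<>(~q | q) | <>r), u
6. ~r, u
7. q, u
8. ~<>(~q | q), u
9. ~<>r, u
10. ~(~q | q), u
11. ~q, u
Accessibility: uRu
Branch closes: q and ~q both at u.
Every branch of the negation's tableau closes; the branch above is one of them.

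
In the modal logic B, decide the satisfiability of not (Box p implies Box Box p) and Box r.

Satisfiable (open branch found)

1. not (Box p implies Box Box p) and Box r, 0
2. not (Box p implies Box Box p), 0
3. Box r, 0
4. Box p, 0
5. not Box Box p, 0
6. r, 0
7. p, 0
8. not Box p, 1
9. r, 1
10. p, 1
11. not p, 2
Accessibility: 0R0, 0R1, 1R0, 1R1, 1R2, 2R1, 2R2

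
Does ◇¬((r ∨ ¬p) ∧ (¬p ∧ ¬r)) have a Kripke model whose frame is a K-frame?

Satisfiable (open branch found)

1. ◇¬((r ∨ ¬p) ∧ (¬p ∧ ¬r)), u
2. ¬((r ∨ ¬p) ∧ (¬p ∧ ¬r)), v   [◇-rule on 1: fresh world v, uRv]
3. ¬(¬p ∧ ¬r), v   [¬∧-rule on 2 (branches; this branch)]
4. r, v   [¬∧-rule on 3 (branches; this branch)]
Accessibility: uRv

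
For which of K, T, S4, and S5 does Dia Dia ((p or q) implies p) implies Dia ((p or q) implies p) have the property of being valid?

S4, S5

T-tableau for the negation not (Dia Dia ((p or q) implies p) implies Dia ((p or q) implies p)):
1. not (Dia Dia ((p or q) implies p) implies Dia ((p or q) implies p)), u
2. Dia Dia ((p or q) implies p), u
3. not Dia ((p or q) implies p), u
4. not ((p or q) implies p), u
5. p or q, u
6. not p, u
7. q, u
8. Dia ((p or q) implies p), v
9. not ((p or q) implies p), v
10. p or q, v
11. not p, v
12. q, v
13. (p or q) implies p, w
14. p, w
Accessibility: uRu, uRv, vRv, vRw, wRw
Complete open branch: countermodel on a T-frame, so not valid in T, nor in K (the same frame is also a K-frame).
S4-tableau for the negation not (Dia Dia ((p or q) implies p) implies Dia ((p or q) implies p)):
1. not (Dia Dia ((p or q) implies p) implies Dia ((p or q) implies p)), u
2. Dia Dia ((p or q) implies p), u
3. not Dia ((p or q) implies p), u
4. not ((p or q) implies p), u
5. p or q, u
6. not p, u
7. q, u
8. Dia ((p or q) implies p), v
9. not ((p or q) implies p), v
10. p or q, v
11. not p, v
12. q, v
13. (p or q) implies p, w
14. not ((p or q) implies p), w
15. p or q, w
16. not p, w
17. not (p or q), w
18. not q, w
19. q, w
Accessibility: uRu, uRv, uRw, vRv, vRw, wRw
Branch closes: q and not q both at w.
Every branch closes (one shown): valid in S4, hence also in S5 (every theorem of S4 is a theorem of S5).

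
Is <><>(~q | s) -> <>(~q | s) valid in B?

No, not valid

Tableau for the negation ~(<><>(~q | s) -> <>(~q | s)):
1. ~(<><>(~q | s) -> <>(~q | s)), 0
2. <><>(~q | s), 0
3. ~<>(~q | s), 0
4. ~(~q | s), 0
5. q, 0
6. ~s, 0
7. <>(~q | s), 1
8. ~(~q | s), 1
9. q, 1
10. ~s, 1
11. ~q | s, 2
12. s, 2
Accessibility: 0R0, 0R1, 1R0, 1R1, 1R2, 2R1, 2R2
The negation has an open branch (countermodel exists).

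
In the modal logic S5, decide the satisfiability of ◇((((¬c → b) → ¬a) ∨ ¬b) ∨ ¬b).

Satisfiable (open branch found)

1. ◇((((¬c → b) → ¬a) ∨ ¬b) ∨ ¬b), w0
2. (((¬c → b) → ¬a) ∨ ¬b) ∨ ¬b, w1
3. ¬b, w1
Accessibility: w0Rw0, w0Rw1, w1Rw0, w1Rw1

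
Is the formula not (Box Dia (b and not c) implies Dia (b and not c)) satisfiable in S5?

Unsatisfiable

1. not (Box Dia (b and not c) implies Dia (b and not c)), w0
2. Box Dia (b and not c), w0
3. not Dia (b and not c), w0
4. Dia (b and not c), w0
5. not (b and not c), w0
6. c, w0
7. b and not c, w1
8. b, w1
9. not c, w1
10. Dia (b and not c), w1
11. not (b and not c), w1
12. c, w1
Accessibility: w0Rw0, w0Rw1, w1Rw0, w1Rw1
Branch closes: c and not c both at w1.
(One branch shown.) All branches close.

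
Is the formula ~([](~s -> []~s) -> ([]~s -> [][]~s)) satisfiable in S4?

Unsatisfiable (every branch closes)

1. ~([](~s -> []~s) -> ([]~s -> [][]~s)), w0
2. [](~s -> []~s), w0   [~->-rule on 1]
3. ~([]~s -> [][]~s), w0   [~->-rule on 1]
4. []~s, w0   [~->-rule on 3]
5. ~[][]~s, w0   [~->-rule on 3]
6. ~s -> []~s, w0   [[]-rule on 2 via w0Rw0]
7. ~s, w0   [[]-rule on 4 via w0Rw0]
8. ~[]~s, w1   [~[]-rule on 5: fresh world w1, w0Rw1]
9. ~s -> []~s, w1   [[]-rule on 2 via w0Rw1]
10. ~s, w1   [[]-rule on 4 via w0Rw1]
11. []~s, w1   [->-rule on 9 (branches; this branch)]
12. s, w2   [~[]-rule on 8: fresh world w2, w1Rw2]
13. ~s -> []~s, w2   [[]-rule on 2 via w0Rw2]
14. ~s, w2   [[]-rule on 4 via w0Rw2]
Accessibility: w0Rw0, w0Rw1, w0Rw2, w1Rw1, w1Rw2, w2Rw2
Branch closes: s and ~s both at w2.
All branches of the tableau close; one closing branch shown above.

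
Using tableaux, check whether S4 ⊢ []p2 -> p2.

Tableau for the negation ~([]p2 -> p2):
1. ~([]p2 -> p2), w0
2. []p2, w0
3. ~p2, w0
4. p2, w0
Accessibility: w0Rw0
Branch closes: p2 and ~p2 both at w0.
Every branch of the negation's tableau closes; the branch above is one of them.

Valid in S4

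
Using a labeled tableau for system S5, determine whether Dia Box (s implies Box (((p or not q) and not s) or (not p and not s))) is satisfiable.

1. Dia Box (s implies Box (((p or not q) and not s) or (not p and not s))), 0
2. Box (s implies Box (((p or not q) and not s) or (not p and not s))), 1
3. s implies Box (((p or not q) and not s) or (not p and not s)), 0
4. s implies Box (((p or not q) and not s) or (not p and not s)), 1
5. Box (((p or not q) and not s) or (not p and not s)), 0
6. ((p or not q) and not s) or (not p and not s), 0
7. ((p or not q) and not s) or (not p and not s), 1
8. Box (((p or not q) and not s) or (not p and not s)), 1
9. not p and not s, 0
10. not p, 0
11. not s, 0
12. not p and not s, 1
13. not p, 1
14. not s, 1
Accessibility: 0R0, 0R1, 1R0, 1R1

Satisfiable (open branch found)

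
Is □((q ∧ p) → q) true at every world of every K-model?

Yes, valid

Tableau for the negation ¬□((q ∧ p) → q):
1. ¬□((q ∧ p) → q), u
2. ¬((q ∧ p) → q), v
3. q ∧ p, v
4. ¬q, v
5. q, v
6. p, v
Accessibility: uRv
Branch closes: q and ¬q both at v.
All branches of the negation close; one closing branch shown above.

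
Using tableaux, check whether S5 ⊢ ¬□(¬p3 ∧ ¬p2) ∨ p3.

No, not valid

Tableau for the negation ¬(¬□(¬p3 ∧ ¬p2) ∨ p3):
1. ¬(¬□(¬p3 ∧ ¬p2) ∨ p3), 0
2. □(¬p3 ∧ ¬p2), 0
3. ¬p3, 0
4. ¬p3 ∧ ¬p2, 0
5. ¬p2, 0
Accessibility: 0R0
The negation has an open branch (countermodel exists).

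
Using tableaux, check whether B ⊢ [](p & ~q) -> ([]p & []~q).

Tableau for the negation ~([](p & ~q) -> ([]p & []~q)):
1. ~([](p & ~q) -> ([]p & []~q)), 0
2. [](p & ~q), 0
3. ~([]p & []~q), 0
4. p & ~q, 0
5. p, 0
6. ~q, 0
7. ~[]~q, 0
8. q, 1
9. p & ~q, 1
10. p, 1
11. ~q, 1
Accessibility: 0R0, 0R1, 1R0, 1R1
Branch closes: q and ~q both at 1.
Every branch of the negation's tableau closes; the branch above is one of them.

Yes, valid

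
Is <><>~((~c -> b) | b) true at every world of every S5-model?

Tableau for the negation ~<><>~((~c -> b) | b):
1. ~<><>~((~c -> b) | b), u
2. ~<>~((~c -> b) | b), u
3. (~c -> b) | b, u
4. b, u
Accessibility: uRu
The negation has an open branch (countermodel exists).

Invalid (countermodel exists)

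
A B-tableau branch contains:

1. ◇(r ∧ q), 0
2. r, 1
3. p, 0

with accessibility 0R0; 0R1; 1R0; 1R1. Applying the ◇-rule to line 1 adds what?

a fresh world 2 with 0R2, and r ∧ q at 2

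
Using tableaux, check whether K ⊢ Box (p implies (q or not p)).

Not valid

Tableau for the negation not Box (p implies (q or not p)):
1. not Box (p implies (q or not p)), 0
2. not (p implies (q or not p)), 1   [neg-Box-rule on 1: fresh world 1, 0R1]
3. p, 1   [neg-implies-rule on 2]
4. not (q or not p), 1   [neg-implies-rule on 2]
5. not q, 1   [neg-or-rule on 4]
Accessibility: 0R1
The negation has an open branch (countermodel exists).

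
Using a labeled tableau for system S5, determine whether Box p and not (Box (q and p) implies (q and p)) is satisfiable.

1. Box p and not (Box (q and p) implies (q and p)), u
2. Box p, u
3. not (Box (q and p) implies (q and p)), u
4. Box (q and p), u
5. not (q and p), u
6. p, u
7. q and p, u
8. q, u
9. not p, u
Accessibility: uRu
Branch closes: p and not p both at u.
(One branch shown.) All branches close.

No, unsatisfiable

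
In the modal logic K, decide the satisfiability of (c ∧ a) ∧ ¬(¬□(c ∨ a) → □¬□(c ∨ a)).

Yes, satisfiable

1. (c ∧ a) ∧ ¬(¬□(c ∨ a) → □¬□(c ∨ a)), u
2. c ∧ a, u
3. ¬(¬□(c ∨ a) → □¬□(c ∨ a)), u
4. c, u
5. a, u
6. ¬□(c ∨ a), u
7. ¬□¬□(c ∨ a), u
8. ¬(c ∨ a), v
9. ¬c, v
10. ¬a, v
11. □(c ∨ a), w
Accessibility: uRv, uRw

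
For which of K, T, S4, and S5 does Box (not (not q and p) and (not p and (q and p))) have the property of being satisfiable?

T-tableau for the formula:
1. Box (not (not q and p) and (not p and (q and p))), w0
2. not (not q and p) and (not p and (q and p)), w0
3. not (not q and p), w0
4. not p and (q and p), w0
5. not p, w0
6. q and p, w0
7. q, w0
8. p, w0
Accessibility: w0Rw0
Branch closes: p and not p both at w0.
Every branch closes (one shown): unsatisfiable in T, hence also in S4, S5 (every S4/S5-frame is a T-frame).
K-tableau for the formula:
1. Box (not (not q and p) and (not p and (q and p))), w0
Complete open branch: satisfiable in K.

K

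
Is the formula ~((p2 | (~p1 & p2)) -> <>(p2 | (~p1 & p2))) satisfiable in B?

Unsatisfiable

1. ~((p2 | (~p1 & p2)) -> <>(p2 | (~p1 & p2))), w0
2. p2 | (~p1 & p2), w0
3. ~<>(p2 | (~p1 & p2)), w0
4. ~(p2 | (~p1 & p2)), w0
5. ~p2, w0
6. ~(~p1 & p2), w0
7. ~p1 & p2, w0
8. ~p1, w0
9. p2, w0
Accessibility: w0Rw0
Branch closes: p2 and ~p2 both at w0.
Every branch closes; the branch above is one of them.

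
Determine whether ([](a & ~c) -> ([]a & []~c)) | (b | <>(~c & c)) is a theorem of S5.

Tableau for the negation ~(([](a & ~c) -> ([]a & []~c)) | (b | <>(~c & c))):
1. ~(([](a & ~c) -> ([]a & []~c)) | (b | <>(~c & c))), w0
2. ~([](a & ~c) -> ([]a & []~c)), w0
3. ~(b | <>(~c & c)), w0
4. [](a & ~c), w0
5. ~([]a & []~c), w0
6. ~b, w0
7. ~<>(~c & c), w0
8. a & ~c, w0
9. a, w0
10. ~c, w0
11. ~(~c & c), w0
12. ~[]~c, w0
13. c, w1
14. a & ~c, w1
15. a, w1
16. ~c, w1
Accessibility: w0Rw0, w0Rw1, w1Rw0, w1Rw1
Branch closes: c and ~c both at w1.
All branches of the negation close; one closing branch shown above.

Valid in S5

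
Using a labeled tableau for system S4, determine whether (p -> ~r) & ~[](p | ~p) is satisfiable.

1. (p -> ~r) & ~[](p | ~p), 0
2. p -> ~r, 0   [&-rule on 1]
3. ~[](p | ~p), 0   [&-rule on 1]
4. ~r, 0   [->-rule on 2 (branches; this branch)]
5. ~(p | ~p), 1   [~[]-rule on 3: fresh world 1, 0R1]
6. ~p, 1   [~|-rule on 5]
7. p, 1   [~|-rule on 5]
Accessibility: 0R0, 0R1, 1R1
Branch closes: p and ~p both at 1.
Every branch closes; the branch above is one of them.

Unsatisfiable (every branch closes)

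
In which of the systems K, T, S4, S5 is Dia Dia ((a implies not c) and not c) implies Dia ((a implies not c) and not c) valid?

S4-tableau for the negation not (Dia Dia ((a implies not c) and not c) implies Dia ((a implies not c) and not c)):
1. not (Dia Dia ((a implies not c) and not c) implies Dia ((a implies not c) and not c)), w0
2. Dia Dia ((a implies not c) and not c), w0
3. not Dia ((a implies not c) and not c), w0
4. not ((a implies not c) and not c), w0
5. not (a implies not c), w0
6. a, w0
7. c, w0
8. Dia ((a implies not c) and not c), w1
9. not ((a implies not c) and not c), w1
10. not (a implies not c), w1
11. a, w1
12. c, w1
13. (a implies not c) and not c, w2
14. a implies not c, w2
15. not c, w2
16. not ((a implies not c) and not c), w2
17. not (a implies not c), w2
18. a, w2
19. c, w2
Accessibility: w0Rw0, w0Rw1, w0Rw2, w1Rw1, w1Rw2, w2Rw2
Branch closes: c and not c both at w2.
Every branch closes (one shown): valid in S4, hence also in S5 (every theorem of S4 is a theorem of S5).
T-tableau for the negation not (Dia Dia ((a implies not c) and not c) implies Dia ((a implies not c) and not c)):
1. not (Dia Dia ((a implies not c) and not c) implies Dia ((a implies not c) and not c)), w0
2. Dia Dia ((a implies not c) and not c), w0
3. not Dia ((a implies not c) and not c), w0
4. not ((a implies not c) and not c), w0
5. c, w0
6. Dia ((a implies not c) and not c), w1
7. not ((a implies not c) and not c), w1
8. c, w1
9. (a implies not c) and not c, w2
10. a implies not c, w2
11. not c, w2
Accessibility: w0Rw0, w0Rw1, w1Rw1, w1Rw2, w2Rw2
Complete open branch: countermodel on a T-frame, so not valid in T, nor in K (the same frame is also a K-frame).

S4, S5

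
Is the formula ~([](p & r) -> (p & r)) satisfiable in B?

No, unsatisfiable

1. ~([](p & r) -> (p & r)), 0
2. [](p & r), 0
3. ~(p & r), 0
4. p & r, 0
5. p, 0
6. r, 0
7. ~r, 0
Accessibility: 0R0
Branch closes: r and ~r both at 0.
All branches of the tableau close; one closing branch shown above.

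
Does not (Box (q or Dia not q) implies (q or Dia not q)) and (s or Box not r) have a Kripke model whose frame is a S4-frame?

Unsatisfiable

1. not (Box (q or Dia not q) implies (q or Dia not q)) and (s or Box not r), u
2. not (Box (q or Dia not q) implies (q or Dia not q)), u
3. s or Box not r, u
4. Box (q or Dia not q), u
5. not (q or Dia not q), u
6. not q, u
7. not Dia not q, u
8. q or Dia not q, u
9. q, u
Accessibility: uRu
Branch closes: q and not q both at u.
(One branch shown.) All branches close.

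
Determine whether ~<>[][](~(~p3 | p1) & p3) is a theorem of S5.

Tableau for the negation <>[][](~(~p3 | p1) & p3):
1. <>[][](~(~p3 | p1) & p3), 0
2. [][](~(~p3 | p1) & p3), 1   [<>-rule on 1: fresh world 1, 0R1]
3. [](~(~p3 | p1) & p3), 0   [[]-rule on 2 via 1R0]
4. [](~(~p3 | p1) & p3), 1   [[]-rule on 2 via 1R1]
5. ~(~p3 | p1) & p3, 0   [[]-rule on 3 via 0R0]
6. ~(~p3 | p1), 0   [&-rule on 5]
7. p3, 0   [&-rule on 5]
8. ~p1, 0   [~|-rule on 6]
9. ~(~p3 | p1) & p3, 1   [[]-rule on 3 via 0R1]
10. ~(~p3 | p1), 1   [&-rule on 9]
11. p3, 1   [&-rule on 9]
12. ~p1, 1   [~|-rule on 10]
Accessibility: 0R0, 0R1, 1R0, 1R1
The negation has an open branch (countermodel exists).

Not valid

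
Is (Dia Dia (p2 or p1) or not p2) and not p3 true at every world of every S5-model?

Invalid (countermodel exists)

Tableau for the negation not ((Dia Dia (p2 or p1) or not p2) and not p3):
1. not ((Dia Dia (p2 or p1) or not p2) and not p3), 0
2. p3, 0   [neg-and-rule on 1 (branches; this branch)]
Accessibility: 0R0
The negation has an open branch (countermodel exists).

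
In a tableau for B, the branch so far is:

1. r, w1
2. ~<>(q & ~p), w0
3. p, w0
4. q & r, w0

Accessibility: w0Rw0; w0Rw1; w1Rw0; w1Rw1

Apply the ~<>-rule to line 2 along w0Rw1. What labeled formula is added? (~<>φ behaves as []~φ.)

~(q & ~p), w1

~<>φ behaves as []~φ: propagate the negated body to each accessible world.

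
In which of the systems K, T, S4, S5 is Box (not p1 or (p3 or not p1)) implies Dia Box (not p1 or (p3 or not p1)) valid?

T-tableau for the negation not (Box (not p1 or (p3 or not p1)) implies Dia Box (not p1 or (p3 or not p1))):
1. not (Box (not p1 or (p3 or not p1)) implies Dia Box (not p1 or (p3 or not p1))), 0
2. Box (not p1 or (p3 or not p1)), 0
3. not Dia Box (not p1 or (p3 or not p1)), 0
4. not p1 or (p3 or not p1), 0
5. not Box (not p1 or (p3 or not p1)), 0
6. p3 or not p1, 0
7. not p1, 0
8. not (not p1 or (p3 or not p1)), 1
9. p1, 1
10. not (p3 or not p1), 1
11. not p3, 1
12. not p1 or (p3 or not p1), 1
13. not Box (not p1 or (p3 or not p1)), 1
14. p3 or not p1, 1
15. not p1, 1
Accessibility: 0R0, 0R1, 1R1
Branch closes: p1 and not p1 both at 1.
Every branch closes (one shown): valid in T, hence also in S4, S5 (every theorem of T is a theorem of S4 and S5).
K-tableau for the negation not (Box (not p1 or (p3 or not p1)) implies Dia Box (not p1 or (p3 or not p1))):
1. not (Box (not p1 or (p3 or not p1)) implies Dia Box (not p1 or (p3 or not p1))), 0
2. Box (not p1 or (p3 or not p1)), 0
3. not Dia Box (not p1 or (p3 or not p1)), 0
Complete open branch: countermodel on a K-frame, so not valid in K.

T, S4, S5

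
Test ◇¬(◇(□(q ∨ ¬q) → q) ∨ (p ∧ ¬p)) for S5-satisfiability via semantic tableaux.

1. ◇¬(◇(□(q ∨ ¬q) → q) ∨ (p ∧ ¬p)), 0
2. ¬(◇(□(q ∨ ¬q) → q) ∨ (p ∧ ¬p)), 1
3. ¬◇(□(q ∨ ¬q) → q), 1
4. ¬(p ∧ ¬p), 1
5. ¬(□(q ∨ ¬q) → q), 0
6. □(q ∨ ¬q), 0
7. ¬q, 0
8. ¬(□(q ∨ ¬q) → q), 1
9. □(q ∨ ¬q), 1
10. ¬q, 1
11. q ∨ ¬q, 0
12. q ∨ ¬q, 1
13. p, 1
Accessibility: 0R0, 0R1, 1R0, 1R1

Satisfiable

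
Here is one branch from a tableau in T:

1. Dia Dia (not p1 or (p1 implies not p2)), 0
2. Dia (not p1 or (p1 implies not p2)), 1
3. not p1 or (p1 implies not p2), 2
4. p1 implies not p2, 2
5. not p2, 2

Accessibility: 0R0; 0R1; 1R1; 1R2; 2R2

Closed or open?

No atom appears with both signs at the same world.

Not closed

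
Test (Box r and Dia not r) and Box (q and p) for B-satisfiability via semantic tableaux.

1. (Box r and Dia not r) and Box (q and p), u
2. Box r and Dia not r, u
3. Box (q and p), u
4. Box r, u
5. Dia not r, u
6. q and p, u
7. q, u
8. p, u
9. r, u
10. not r, v
11. q and p, v
12. q, v
13. p, v
14. r, v
Accessibility: uRu, uRv, vRu, vRv
Branch closes: r and not r both at v.
(One branch shown.) All branches close.

No, unsatisfiable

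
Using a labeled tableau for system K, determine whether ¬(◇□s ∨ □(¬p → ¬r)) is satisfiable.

Satisfiable (open branch found)

1. ¬(◇□s ∨ □(¬p → ¬r)), 0
2. ¬◇□s, 0
3. ¬□(¬p → ¬r), 0
4. ¬(¬p → ¬r), 1
5. ¬p, 1
6. r, 1
7. ¬□s, 1
8. ¬s, 2
Accessibility: 0R1, 1R2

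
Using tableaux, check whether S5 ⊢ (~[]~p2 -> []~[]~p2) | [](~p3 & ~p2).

Valid in S5

Tableau for the negation ~((~[]~p2 -> []~[]~p2) | [](~p3 & ~p2)):
1. ~((~[]~p2 -> []~[]~p2) | [](~p3 & ~p2)), u
2. ~(~[]~p2 -> []~[]~p2), u
3. ~[](~p3 & ~p2), u
4. ~[]~p2, u
5. ~[]~[]~p2, u
6. ~(~p3 & ~p2), v
7. p3, v
8. p2, w
9. []~p2, x
10. ~p2, u
11. ~p2, v
12. ~p2, w
Accessibility: uRu, uRv, uRw, uRx, vRu, vRv, vRw, vRx, wRu, wRv, wRw, wRx, xRu, xRv, xRw, xRx
Branch closes: p2 and ~p2 both at w.
Every branch of the negation's tableau closes; the branch above is one of them.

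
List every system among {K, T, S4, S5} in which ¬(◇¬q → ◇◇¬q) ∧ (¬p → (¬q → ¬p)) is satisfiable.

K-tableau for the formula:
1. ¬(◇¬q → ◇◇¬q) ∧ (¬p → (¬q → ¬p)), 0
2. ¬(◇¬q → ◇◇¬q), 0   [∧-rule on 1]
3. ¬p → (¬q → ¬p), 0   [∧-rule on 1]
4. ◇¬q, 0   [¬→-rule on 2]
5. ¬◇◇¬q, 0   [¬→-rule on 2]
6. ¬q → ¬p, 0   [→-rule on 3 (branches; this branch)]
7. ¬p, 0   [→-rule on 6 (branches; this branch)]
8. ¬q, 1   [◇-rule on 4: fresh world 1, 0R1]
9. ¬◇¬q, 1   [¬◇-rule on 5 via 0R1]
Accessibility: 0R1
Complete open branch: satisfiable in K.
T-tableau for the formula:
1. ¬(◇¬q → ◇◇¬q) ∧ (¬p → (¬q → ¬p)), 0
2. ¬(◇¬q → ◇◇¬q), 0   [∧-rule on 1]
3. ¬p → (¬q → ¬p), 0   [∧-rule on 1]
4. ◇¬q, 0   [¬→-rule on 2]
5. ¬◇◇¬q, 0   [¬→-rule on 2]
6. ¬◇¬q, 0   [¬◇-rule on 5 via 0R0]
7. q, 0   [¬◇-rule on 6 via 0R0]
8. ¬q → ¬p, 0   [→-rule on 3 (branches; this branch)]
9. ¬p, 0   [→-rule on 8 (branches; this branch)]
10. ¬q, 1   [◇-rule on 4: fresh world 1, 0R1]
11. ¬◇¬q, 1   [¬◇-rule on 5 via 0R1]
12. q, 1   [¬◇-rule on 6 via 0R1]
Accessibility: 0R0, 0R1, 1R1
Branch closes: q and ¬q both at 1.
Every branch closes (one shown): unsatisfiable in T, hence also in S4, S5 (every S4/S5-frame is a T-frame).

K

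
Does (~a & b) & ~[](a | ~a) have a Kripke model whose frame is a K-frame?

Unsatisfiable

1. (~a & b) & ~[](a | ~a), u
2. ~a & b, u
3. ~[](a | ~a), u
4. ~a, u
5. b, u
6. ~(a | ~a), v
7. ~a, v
8. a, v
Accessibility: uRv
Branch closes: a and ~a both at v.
Every branch closes; the branch above is one of them.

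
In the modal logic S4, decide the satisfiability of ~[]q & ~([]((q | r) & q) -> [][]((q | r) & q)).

No, unsatisfiable

1. ~[]q & ~([]((q | r) & q) -> [][]((q | r) & q)), w0
2. ~[]q, w0
3. ~([]((q | r) & q) -> [][]((q | r) & q)), w0
4. []((q | r) & q), w0
5. ~[][]((q | r) & q), w0
6. (q | r) & q, w0
7. q | r, w0
8. q, w0
9. r, w0
10. ~q, w1
11. (q | r) & q, w1
12. q | r, w1
13. q, w1
Accessibility: w0Rw0, w0Rw1, w1Rw1
Branch closes: q and ~q both at w1.
(One branch shown.) All branches close.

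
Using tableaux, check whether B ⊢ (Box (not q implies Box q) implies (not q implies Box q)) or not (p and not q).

Tableau for the negation not ((Box (not q implies Box q) implies (not q implies Box q)) or not (p and not q)):
1. not ((Box (not q implies Box q) implies (not q implies Box q)) or not (p and not q)), w0
2. not (Box (not q implies Box q) implies (not q implies Box q)), w0
3. p and not q, w0
4. Box (not q implies Box q), w0
5. not (not q implies Box q), w0
6. p, w0
7. not q, w0
8. not Box q, w0
9. not q implies Box q, w0
10. Box q, w0
11. q, w0
Accessibility: w0Rw0
Branch closes: q and not q both at w0.
Every branch of the negation's tableau closes; the branch above is one of them.

Yes, valid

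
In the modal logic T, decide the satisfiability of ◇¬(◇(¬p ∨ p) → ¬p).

1. ◇¬(◇(¬p ∨ p) → ¬p), w0
2. ¬(◇(¬p ∨ p) → ¬p), w1
3. ◇(¬p ∨ p), w1
4. p, w1
5. ¬p ∨ p, w2
6. p, w2
Accessibility: w0Rw0, w0Rw1, w1Rw1, w1Rw2, w2Rw2

Satisfiable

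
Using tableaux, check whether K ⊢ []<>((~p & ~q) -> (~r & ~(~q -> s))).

Tableau for the negation ~[]<>((~p & ~q) -> (~r & ~(~q -> s))):
1. ~[]<>((~p & ~q) -> (~r & ~(~q -> s))), u
2. ~<>((~p & ~q) -> (~r & ~(~q -> s))), v
Accessibility: uRv
The negation has an open branch (countermodel exists).

Not valid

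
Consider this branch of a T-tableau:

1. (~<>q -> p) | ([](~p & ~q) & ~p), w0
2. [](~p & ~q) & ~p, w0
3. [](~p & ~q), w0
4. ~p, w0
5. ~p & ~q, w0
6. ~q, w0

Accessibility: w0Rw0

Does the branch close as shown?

There is no literal clash: for every atom and world, at most one sign appears.

Open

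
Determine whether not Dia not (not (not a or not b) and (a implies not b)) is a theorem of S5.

No, not valid

Tableau for the negation Dia not (not (not a or not b) and (a implies not b)):
1. Dia not (not (not a or not b) and (a implies not b)), 0
2. not (not (not a or not b) and (a implies not b)), 1
3. not (a implies not b), 1
4. a, 1
5. b, 1
Accessibility: 0R0, 0R1, 1R0, 1R1
The negation has an open branch (countermodel exists).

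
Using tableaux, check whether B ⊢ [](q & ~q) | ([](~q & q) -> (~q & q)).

Yes, valid

Tableau for the negation ~([](q & ~q) | ([](~q & q) -> (~q & q))):
1. ~([](q & ~q) | ([](~q & q) -> (~q & q))), w0
2. ~[](q & ~q), w0   [~|-rule on 1]
3. ~([](~q & q) -> (~q & q)), w0   [~|-rule on 1]
4. [](~q & q), w0   [~->-rule on 3]
5. ~(~q & q), w0   [~->-rule on 3]
6. ~q & q, w0   [[]-rule on 4 via w0Rw0]
7. ~q, w0   [&-rule on 6]
8. q, w0   [&-rule on 6]
Accessibility: w0Rw0
Branch closes: q and ~q both at w0.
Every branch of the negation's tableau closes; the branch above is one of them.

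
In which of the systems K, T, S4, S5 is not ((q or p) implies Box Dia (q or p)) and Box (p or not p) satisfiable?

S4-tableau for the formula:
1. not ((q or p) implies Box Dia (q or p)) and Box (p or not p), u
2. not ((q or p) implies Box Dia (q or p)), u   [and-rule on 1]
3. Box (p or not p), u   [and-rule on 1]
4. q or p, u   [neg-implies-rule on 2]
5. not Box Dia (q or p), u   [neg-implies-rule on 2]
6. p or not p, u   [Box-rule on 3 via uRu]
7. p, u   [or-rule on 4 (branches; this branch)]
8. not Dia (q or p), v   [neg-Box-rule on 5: fresh world v, uRv]
9. p or not p, v   [Box-rule on 3 via uRv]
10. not (q or p), v   [neg-Dia-rule on 8 via vRv]
11. not q, v   [neg-or-rule on 10]
12. not p, v   [neg-or-rule on 10]
Accessibility: uRu, uRv, vRv
Complete open branch: satisfiable in S4, hence also in K, T (this S4-model is also a K-model and a T-model).
S5-tableau for the formula:
1. not ((q or p) implies Box Dia (q or p)) and Box (p or not p), u
2. not ((q or p) implies Box Dia (q or p)), u   [and-rule on 1]
3. Box (p or not p), u   [and-rule on 1]
4. q or p, u   [neg-implies-rule on 2]
5. not Box Dia (q or p), u   [neg-implies-rule on 2]
6. p or not p, u   [Box-rule on 3 via uRu]
7. p, u   [or-rule on 4 (branches; this branch)]
8. not Dia (q or p), v   [neg-Box-rule on 5: fresh world v, uRv]
9. p or not p, v   [Box-rule on 3 via uRv]
10. not (q or p), u   [neg-Dia-rule on 8 via vRu]
11. not q, u   [neg-or-rule on 10]
12. not p, u   [neg-or-rule on 10]
Accessibility: uRu, uRv, vRu, vRv
Branch closes: p and not p both at u.
Every branch closes (one shown): unsatisfiable in S5.

K, T, S4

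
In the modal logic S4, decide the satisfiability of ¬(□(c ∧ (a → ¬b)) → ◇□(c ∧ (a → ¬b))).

1. ¬(□(c ∧ (a → ¬b)) → ◇□(c ∧ (a → ¬b))), u
2. □(c ∧ (a → ¬b)), u   [¬→-rule on 1]
3. ¬◇□(c ∧ (a → ¬b)), u   [¬→-rule on 1]
4. c ∧ (a → ¬b), u   [□-rule on 2 via uRu]
5. c, u   [∧-rule on 4]
6. a → ¬b, u   [∧-rule on 4]
7. ¬□(c ∧ (a → ¬b)), u   [¬◇-rule on 3 via uRu]
8. ¬b, u   [→-rule on 6 (branches; this branch)]
9. ¬(c ∧ (a → ¬b)), v   [¬□-rule on 7: fresh world v, uRv]
10. c ∧ (a → ¬b), v   [□-rule on 2 via uRv]
11. c, v   [∧-rule on 10]
12. a → ¬b, v   [∧-rule on 10]
13. ¬□(c ∧ (a → ¬b)), v   [¬◇-rule on 3 via uRv]
14. ¬(a → ¬b), v   [¬∧-rule on 9 (branches; this branch)]
15. a, v   [¬→-rule on 14]
16. b, v   [¬→-rule on 14]
17. ¬b, v   [→-rule on 12 (branches; this branch)]
Accessibility: uRu, uRv, vRv
Branch closes: b and ¬b both at v.
All branches of the tableau close; one closing branch shown above.

Unsatisfiable (every branch closes)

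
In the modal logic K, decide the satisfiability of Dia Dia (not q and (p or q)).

Satisfiable

1. Dia Dia (not q and (p or q)), w0
2. Dia (not q and (p or q)), w1
3. not q and (p or q), w2
4. not q, w2
5. p or q, w2
6. p, w2
Accessibility: w0Rw1, w1Rw2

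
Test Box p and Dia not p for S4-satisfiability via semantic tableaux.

No, unsatisfiable

1. Box p and Dia not p, u
2. Box p, u
3. Dia not p, u
4. p, u
5. not p, v
6. p, v
Accessibility: uRu, uRv, vRv
Branch closes: p and not p both at v.
Every branch closes; the branch above is one of them.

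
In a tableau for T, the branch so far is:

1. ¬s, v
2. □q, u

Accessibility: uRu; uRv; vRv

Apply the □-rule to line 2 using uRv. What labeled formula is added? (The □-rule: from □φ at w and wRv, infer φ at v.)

q, v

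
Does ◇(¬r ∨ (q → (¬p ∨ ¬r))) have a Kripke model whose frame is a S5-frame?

1. ◇(¬r ∨ (q → (¬p ∨ ¬r))), u
2. ¬r ∨ (q → (¬p ∨ ¬r)), v
3. q → (¬p ∨ ¬r), v
4. ¬p ∨ ¬r, v
5. ¬r, v
Accessibility: uRu, uRv, vRu, vRv

Satisfiable (open branch found)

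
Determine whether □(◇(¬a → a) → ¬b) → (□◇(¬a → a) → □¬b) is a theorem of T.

Tableau for the negation ¬(□(◇(¬a → a) → ¬b) → (□◇(¬a → a) → □¬b)):
1. ¬(□(◇(¬a → a) → ¬b) → (□◇(¬a → a) → □¬b)), 0
2. □(◇(¬a → a) → ¬b), 0
3. ¬(□◇(¬a → a) → □¬b), 0
4. □◇(¬a → a), 0
5. ¬□¬b, 0
6. ◇(¬a → a) → ¬b, 0
7. ◇(¬a → a), 0
8. ¬b, 0
9. b, 1
10. ◇(¬a → a) → ¬b, 1
11. ◇(¬a → a), 1
12. ¬◇(¬a → a), 1
13. ¬(¬a → a), 1
14. ¬a, 1
15. ¬a → a, 2
16. ◇(¬a → a) → ¬b, 2
17. ◇(¬a → a), 2
18. a, 2
19. ¬b, 2
20. ¬a → a, 3
21. ¬(¬a → a), 3
22. ¬a, 3
23. a, 3
Accessibility: 0R0, 0R1, 0R2, 1R1, 1R3, 2R2, 3R3
Branch closes: a and ¬a both at 3.
Every branch of the negation's tableau closes; the branch above is one of them.

Yes, valid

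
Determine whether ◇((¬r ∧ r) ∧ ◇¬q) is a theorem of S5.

Not valid

Tableau for the negation ¬◇((¬r ∧ r) ∧ ◇¬q):
1. ¬◇((¬r ∧ r) ∧ ◇¬q), w0
2. ¬((¬r ∧ r) ∧ ◇¬q), w0   [¬◇-rule on 1 via w0Rw0]
3. ¬◇¬q, w0   [¬∧-rule on 2 (branches; this branch)]
4. q, w0   [¬◇-rule on 3 via w0Rw0]
Accessibility: w0Rw0
The negation has an open branch (countermodel exists).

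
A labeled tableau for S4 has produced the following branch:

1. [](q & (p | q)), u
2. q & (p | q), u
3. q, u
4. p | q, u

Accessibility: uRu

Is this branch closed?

Open

There is no literal clash: for every atom and world, at most one sign appears.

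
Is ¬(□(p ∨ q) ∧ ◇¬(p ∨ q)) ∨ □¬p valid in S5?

Tableau for the negation ¬(¬(□(p ∨ q) ∧ ◇¬(p ∨ q)) ∨ □¬p):
1. ¬(¬(□(p ∨ q) ∧ ◇¬(p ∨ q)) ∨ □¬p), u
2. □(p ∨ q) ∧ ◇¬(p ∨ q), u
3. ¬□¬p, u
4. □(p ∨ q), u
5. ◇¬(p ∨ q), u
6. p ∨ q, u
7. q, u
8. p, v
9. p ∨ q, v
10. q, v
11. ¬(p ∨ q), w
12. ¬p, w
13. ¬q, w
14. p ∨ q, w
15. q, w
Accessibility: uRu, uRv, uRw, vRu, vRv, vRw, wRu, wRv, wRw
Branch closes: q and ¬q both at w.
All branches of the negation close; one closing branch shown above.

Valid in S5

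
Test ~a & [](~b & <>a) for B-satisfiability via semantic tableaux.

1. ~a & [](~b & <>a), 0
2. ~a, 0
3. [](~b & <>a), 0
4. ~b & <>a, 0
5. ~b, 0
6. <>a, 0
7. a, 1
8. ~b & <>a, 1
9. ~b, 1
10. <>a, 1
11. a, 2
Accessibility: 0R0, 0R1, 1R0, 1R1, 1R2, 2R1, 2R2

Yes, satisfiable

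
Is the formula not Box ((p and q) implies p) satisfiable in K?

1. not Box ((p and q) implies p), u
2. not ((p and q) implies p), v
3. p and q, v
4. not p, v
5. p, v
6. q, v
Accessibility: uRv
Branch closes: p and not p both at v.
All branches of the tableau close; one closing branch shown above.

Unsatisfiable (every branch closes)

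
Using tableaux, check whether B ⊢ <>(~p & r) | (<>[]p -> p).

Tableau for the negation ~(<>(~p & r) | (<>[]p -> p)):
1. ~(<>(~p & r) | (<>[]p -> p)), w0
2. ~<>(~p & r), w0
3. ~(<>[]p -> p), w0
4. <>[]p, w0
5. ~p, w0
6. ~(~p & r), w0
7. ~r, w0
8. []p, w1
9. ~(~p & r), w1
10. p, w0
Accessibility: w0Rw0, w0Rw1, w1Rw0, w1Rw1
Branch closes: p and ~p both at w0.
Every branch of the negation's tableau closes; the branch above is one of them.

Valid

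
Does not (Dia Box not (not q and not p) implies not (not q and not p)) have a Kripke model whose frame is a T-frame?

1. not (Dia Box not (not q and not p) implies not (not q and not p)), u
2. Dia Box not (not q and not p), u
3. not q and not p, u
4. not q, u
5. not p, u
6. Box not (not q and not p), v
7. not (not q and not p), v
8. p, v
Accessibility: uRu, uRv, vRv

Satisfiable (open branch found)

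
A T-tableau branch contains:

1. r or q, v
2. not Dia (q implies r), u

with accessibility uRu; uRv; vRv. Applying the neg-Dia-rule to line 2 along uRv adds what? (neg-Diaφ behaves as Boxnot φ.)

neg-Diaφ behaves as Boxnot φ: propagate the negated body to each accessible world.

not (q implies r), v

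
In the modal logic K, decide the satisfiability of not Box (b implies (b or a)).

Unsatisfiable

1. not Box (b implies (b or a)), w0
2. not (b implies (b or a)), w1
3. b, w1
4. not (b or a), w1
5. not b, w1
6. not a, w1
Accessibility: w0Rw1
Branch closes: b and not b both at w1.
(One branch shown.) All branches close.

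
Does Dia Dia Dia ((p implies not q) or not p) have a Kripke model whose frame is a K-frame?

1. Dia Dia Dia ((p implies not q) or not p), 0
2. Dia Dia ((p implies not q) or not p), 1
3. Dia ((p implies not q) or not p), 2
4. (p implies not q) or not p, 3
5. not p, 3
Accessibility: 0R1, 1R2, 2R3

Satisfiable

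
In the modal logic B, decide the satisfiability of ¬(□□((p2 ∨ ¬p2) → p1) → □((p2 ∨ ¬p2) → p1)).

Unsatisfiable

1. ¬(□□((p2 ∨ ¬p2) → p1) → □((p2 ∨ ¬p2) → p1)), 0
2. □□((p2 ∨ ¬p2) → p1), 0
3. ¬□((p2 ∨ ¬p2) → p1), 0
4. □((p2 ∨ ¬p2) → p1), 0
5. (p2 ∨ ¬p2) → p1, 0
6. p1, 0
7. ¬((p2 ∨ ¬p2) → p1), 1
8. p2 ∨ ¬p2, 1
9. ¬p1, 1
10. □((p2 ∨ ¬p2) → p1), 1
11. (p2 ∨ ¬p2) → p1, 1
12. ¬p2, 1
13. ¬(p2 ∨ ¬p2), 1
14. p2, 1
Accessibility: 0R0, 0R1, 1R0, 1R1
Branch closes: p2 and ¬p2 both at 1.
Every branch closes; the branch above is one of them.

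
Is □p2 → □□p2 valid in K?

Tableau for the negation ¬(□p2 → □□p2):
1. ¬(□p2 → □□p2), u
2. □p2, u
3. ¬□□p2, u
4. ¬□p2, v
5. p2, v
6. ¬p2, w
Accessibility: uRv, vRw
The negation has an open branch (countermodel exists).

Not valid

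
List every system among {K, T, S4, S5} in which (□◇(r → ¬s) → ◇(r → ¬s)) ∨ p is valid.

T, S4, S5

T-tableau for the negation ¬((□◇(r → ¬s) → ◇(r → ¬s)) ∨ p):
1. ¬((□◇(r → ¬s) → ◇(r → ¬s)) ∨ p), w0
2. ¬(□◇(r → ¬s) → ◇(r → ¬s)), w0
3. ¬p, w0
4. □◇(r → ¬s), w0
5. ¬◇(r → ¬s), w0
6. ◇(r → ¬s), w0
7. ¬(r → ¬s), w0
8. r, w0
9. s, w0
10. r → ¬s, w1
11. ◇(r → ¬s), w1
12. ¬(r → ¬s), w1
13. r, w1
14. s, w1
15. ¬s, w1
Accessibility: w0Rw0, w0Rw1, w1Rw1
Branch closes: s and ¬s both at w1.
Every branch closes (one shown): valid in T, hence also in S4, S5 (every theorem of T is a theorem of S4 and S5).
K-tableau for the negation ¬((□◇(r → ¬s) → ◇(r → ¬s)) ∨ p):
1. ¬((□◇(r → ¬s) → ◇(r → ¬s)) ∨ p), w0
2. ¬(□◇(r → ¬s) → ◇(r → ¬s)), w0
3. ¬p, w0
4. □◇(r → ¬s), w0
5. ¬◇(r → ¬s), w0
Complete open branch: countermodel on a K-frame, so not valid in K.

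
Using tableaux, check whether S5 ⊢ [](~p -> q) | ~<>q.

Tableau for the negation ~([](~p -> q) | ~<>q):
1. ~([](~p -> q) | ~<>q), 0
2. ~[](~p -> q), 0
3. <>q, 0
4. ~(~p -> q), 1
5. ~p, 1
6. ~q, 1
7. q, 2
Accessibility: 0R0, 0R1, 0R2, 1R0, 1R1, 1R2, 2R0, 2R1, 2R2
The negation has an open branch (countermodel exists).

Not valid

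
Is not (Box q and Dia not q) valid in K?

Valid in K

Tableau for the negation Box q and Dia not q:
1. Box q and Dia not q, u
2. Box q, u
3. Dia not q, u
4. not q, v
5. q, v
Accessibility: uRv
Branch closes: q and not q both at v.
All branches of the negation close; one closing branch shown above.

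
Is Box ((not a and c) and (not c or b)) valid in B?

Tableau for the negation not Box ((not a and c) and (not c or b)):
1. not Box ((not a and c) and (not c or b)), w0
2. not ((not a and c) and (not c or b)), w1
3. not (not c or b), w1
4. c, w1
5. not b, w1
Accessibility: w0Rw0, w0Rw1, w1Rw0, w1Rw1
The negation has an open branch (countermodel exists).

Invalid (countermodel exists)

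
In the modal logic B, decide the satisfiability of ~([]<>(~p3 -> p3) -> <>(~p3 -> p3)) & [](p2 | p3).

Unsatisfiable

1. ~([]<>(~p3 -> p3) -> <>(~p3 -> p3)) & [](p2 | p3), 0
2. ~([]<>(~p3 -> p3) -> <>(~p3 -> p3)), 0
3. [](p2 | p3), 0
4. []<>(~p3 -> p3), 0
5. ~<>(~p3 -> p3), 0
6. p2 | p3, 0
7. <>(~p3 -> p3), 0
8. ~(~p3 -> p3), 0
9. ~p3, 0
10. p2, 0
11. ~p3 -> p3, 1
12. p2 | p3, 1
13. <>(~p3 -> p3), 1
14. ~(~p3 -> p3), 1
15. ~p3, 1
16. p3, 1
Accessibility: 0R0, 0R1, 1R0, 1R1
Branch closes: p3 and ~p3 both at 1.
(One branch shown.) All branches close.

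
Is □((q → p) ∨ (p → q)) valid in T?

Tableau for the negation ¬□((q → p) ∨ (p → q)):
1. ¬□((q → p) ∨ (p → q)), 0
2. ¬((q → p) ∨ (p → q)), 1
3. ¬(q → p), 1
4. ¬(p → q), 1
5. q, 1
6. ¬p, 1
7. p, 1
8. ¬q, 1
Accessibility: 0R0, 0R1, 1R1
Branch closes: p and ¬p both at 1.
Every branch of the negation's tableau closes; the branch above is one of them.

Valid in T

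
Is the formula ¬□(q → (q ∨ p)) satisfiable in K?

Unsatisfiable

1. ¬□(q → (q ∨ p)), u
2. ¬(q → (q ∨ p)), v
3. q, v
4. ¬(q ∨ p), v
5. ¬q, v
6. ¬p, v
Accessibility: uRv
Branch closes: q and ¬q both at v.
Every branch closes; the branch above is one of them.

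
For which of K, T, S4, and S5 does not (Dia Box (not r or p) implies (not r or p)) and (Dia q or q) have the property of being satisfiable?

S5-tableau for the formula:
1. not (Dia Box (not r or p) implies (not r or p)) and (Dia q or q), u
2. not (Dia Box (not r or p) implies (not r or p)), u
3. Dia q or q, u
4. Dia Box (not r or p), u
5. not (not r or p), u
6. r, u
7. not p, u
8. q, u
9. Box (not r or p), v
10. not r or p, u
11. not r or p, v
12. p, u
Accessibility: uRu, uRv, vRu, vRv
Branch closes: p and not p both at u.
Every branch closes (one shown): unsatisfiable in S5.
S4-tableau for the formula:
1. not (Dia Box (not r or p) implies (not r or p)) and (Dia q or q), u
2. not (Dia Box (not r or p) implies (not r or p)), u
3. Dia q or q, u
4. Dia Box (not r or p), u
5. not (not r or p), u
6. r, u
7. not p, u
8. q, u
9. Box (not r or p), v
10. not r or p, v
11. p, v
Accessibility: uRu, uRv, vRv
Complete open branch: satisfiable in S4, hence also in K, T (this S4-model is also a K-model and a T-model).

K, T, S4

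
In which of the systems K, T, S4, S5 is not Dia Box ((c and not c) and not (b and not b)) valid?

T, S4, S5

T-tableau for the negation Dia Box ((c and not c) and not (b and not b)):
1. Dia Box ((c and not c) and not (b and not b)), w0
2. Box ((c and not c) and not (b and not b)), w1
3. (c and not c) and not (b and not b), w1
4. c and not c, w1
5. not (b and not b), w1
6. c, w1
7. not c, w1
Accessibility: w0Rw0, w0Rw1, w1Rw1
Branch closes: c and not c both at w1.
Every branch closes (one shown): valid in T, hence also in S4, S5 (every theorem of T is a theorem of S4 and S5).
K-tableau for the negation Dia Box ((c and not c) and not (b and not b)):
1. Dia Box ((c and not c) and not (b and not b)), w0
2. Box ((c and not c) and not (b and not b)), w1
Accessibility: w0Rw1
Complete open branch: countermodel on a K-frame, so not valid in K.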